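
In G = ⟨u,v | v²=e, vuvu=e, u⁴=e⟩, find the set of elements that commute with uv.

⟨uv⟩ ⊆ C_G(uv) since powers of uv commute with uv; so |C_G(uv)| ≥ |⟨uv⟩| = 2.
By orbit–stabilizer, |C_G(uv)| = |G| / |conj. class of uv| = 8 / 2 = 4.
The 4 elements commuting with uv are {e, u², u³v, uv}.

Answer: {e, u², u³v, uv}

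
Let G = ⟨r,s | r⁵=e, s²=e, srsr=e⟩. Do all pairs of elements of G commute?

r·s = rs but s·r = r⁴s, so r·s ≠ s·r and G is not abelian.

Answer: No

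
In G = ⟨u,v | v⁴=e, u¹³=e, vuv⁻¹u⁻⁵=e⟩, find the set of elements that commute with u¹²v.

⟨u¹²v⟩ ⊆ C_G(u¹²v) since powers of u¹²v commute with u¹²v; so |C_G(u¹²v)| ≥ |⟨u¹²v⟩| = 4.
By orbit–stabilizer, |C_G(u¹²v)| = |G| / |conj. class of u¹²v| = 52 / 13 = 4.
The 4 elements commuting with u¹²v are {e, u⁷v², u¹²v, u⁸v³}.

Answer: {e, u⁷v², u¹²v, u⁸v³}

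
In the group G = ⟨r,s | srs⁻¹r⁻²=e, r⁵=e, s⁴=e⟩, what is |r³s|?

Compute successive powers until reaching e:
  (r³s)¹ = r³s, (r³s)² = r⁴s², (r³s)³ = rs³, (r³s)⁴ = e.
The smallest positive k with (r³s)ᵏ = e is 4.

Answer: 4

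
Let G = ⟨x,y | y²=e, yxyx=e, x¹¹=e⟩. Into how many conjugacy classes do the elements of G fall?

The conjugacy classes (representative and size) are:
  [e] (size 1), [x¹⁰] (size 2), [x²] (size 2), [x³] (size 2), [x⁷] (size 2), [x⁶] (size 2), [x²y] (size 11).
Class equation: 1 + 2 + 2 + 2 + 2 + 2 + 11 = 22 = |G|. So G has 7 conjugacy classes.

Answer: 7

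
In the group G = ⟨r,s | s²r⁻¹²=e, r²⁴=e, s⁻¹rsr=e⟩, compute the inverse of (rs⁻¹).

The order of (rs⁻¹) is 4 (smallest k with (rs⁻¹)ᵏ = e), so (rs⁻¹)⁻¹ = (rs⁻¹)³ = rs.
Check: (rs⁻¹) · (rs) → (rs⁻¹) · r = s⁻¹;   (s⁻¹) · s = e, giving e as required.

Answer: rs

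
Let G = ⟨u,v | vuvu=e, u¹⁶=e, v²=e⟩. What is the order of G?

Enumerate words in the generators, reducing via the relations: the distinct elements are
  {e, u, v, uv, u², u³, u⁴, u⁵, u⁶, u⁷, u⁸, u⁹, u²v, u³v, u¹², u¹³, u¹¹, u¹⁰, u¹⁴, u¹⁵, u⁴v, u⁵v, u⁶v, u⁷v, u⁸v, u⁹v, u¹²v, u¹³v, u¹¹v, u¹⁰v, u¹⁴v, u¹⁵v}.
No further products give new elements, so |G| = 32.

Answer: 32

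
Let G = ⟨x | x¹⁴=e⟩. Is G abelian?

G has a single generator, so G is cyclic and hence abelian.

Answer: Yes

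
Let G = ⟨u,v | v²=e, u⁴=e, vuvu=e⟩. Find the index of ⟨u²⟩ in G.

First find ord(u²) by computing successive powers:
  (u²)¹ = u², (u²)² = e.
So |⟨u²⟩| = ord(u²) = 2. With |G| = 8, by Lagrange [G : ⟨u²⟩] = 8/2 = 4.

Answer: 4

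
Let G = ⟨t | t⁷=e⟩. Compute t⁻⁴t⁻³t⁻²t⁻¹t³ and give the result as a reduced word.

Multiply left to right, reducing at each step:
  (t³) · t⁻³ = e
  e · t⁻² = t⁵
  (t⁵) · t⁻¹ = t⁴
  (t⁴) · t³ = e

Answer: e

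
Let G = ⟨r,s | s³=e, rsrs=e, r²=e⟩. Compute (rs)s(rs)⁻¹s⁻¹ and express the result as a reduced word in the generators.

[(rs), s] = (rs)·s·(rs)⁻¹·s⁻¹.
  (rs) · s = rs²
  (rs²) · (rs) = s²
  (s²) · (s²) = s

Answer: s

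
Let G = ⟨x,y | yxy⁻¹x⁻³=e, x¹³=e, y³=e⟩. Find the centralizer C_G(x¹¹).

⟨x¹¹⟩ ⊆ C_G(x¹¹) since powers of x¹¹ commute with x¹¹; so |C_G(x¹¹)| ≥ |⟨x¹¹⟩| = 13.
By orbit–stabilizer, |C_G(x¹¹)| = |G| / |conj. class of x¹¹| = 39 / 3 = 13.
The 13 elements commuting with x¹¹ are {e, x, x², x³, x⁴, x⁵, x⁶, x⁷, x⁸, x⁹, x¹⁰, x¹¹, x¹²}.

Answer: {e, x, x², x³, x⁴, x⁵, x⁶, x⁷, x⁸, x⁹, x¹⁰, x¹¹, x¹²}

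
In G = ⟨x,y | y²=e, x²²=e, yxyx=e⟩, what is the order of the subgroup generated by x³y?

|⟨x³y⟩| equals the order of x³y. Compute successive powers until reaching e:
  (x³y)¹ = x³y, (x³y)² = e.
The smallest positive k with (x³y)ᵏ = e is 2, so |⟨x³y⟩| = 2.

Answer: 2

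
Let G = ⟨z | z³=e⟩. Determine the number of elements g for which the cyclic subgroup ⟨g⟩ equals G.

G is cyclic of order 3. An element generates G iff its order is 3, and a cyclic group of order 3 has exactly φ(3) = 2 such elements.

Answer: 2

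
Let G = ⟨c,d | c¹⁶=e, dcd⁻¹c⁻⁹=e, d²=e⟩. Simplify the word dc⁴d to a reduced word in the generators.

Multiply left to right, reducing at each step:
  d · c⁴ = c⁴d
  (c⁴d) · d = c⁴

Answer: c⁴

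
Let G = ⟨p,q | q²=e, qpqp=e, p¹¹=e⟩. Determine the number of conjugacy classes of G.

The conjugacy classes (representative and size) are:
  [e] (size 1), [p¹⁰] (size 2), [p²] (size 2), [p³] (size 2), [p⁷] (size 2), [p⁶] (size 2), [p²q] (size 11).
Class equation: 1 + 2 + 2 + 2 + 2 + 2 + 11 = 22 = |G|. So G has 7 conjugacy classes.

Answer: 7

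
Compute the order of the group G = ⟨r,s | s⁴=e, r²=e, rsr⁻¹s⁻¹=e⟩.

Enumerate words in the generators, reducing via the relations: the distinct elements are
  {e, r, s, rs, s², s³, rs², rs³}.
No further products give new elements, so |G| = 8.

Answer: 8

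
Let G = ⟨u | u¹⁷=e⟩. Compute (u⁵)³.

Compute successive powers of (u⁵), reducing at each step:
  (u⁵)²: (u⁵) · u⁵ = u¹⁰
  (u⁵)³: (u¹⁰) · u⁵ = u¹⁵

Answer: u¹⁵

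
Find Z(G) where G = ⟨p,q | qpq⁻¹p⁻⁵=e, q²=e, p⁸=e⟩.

An element z ∈ Z(G) iff z commutes with every generator.
For example p² is central: (p²)·p = p³ = p·(p²); (p²)·q = p²q = q·(p²).
Whereas p ∉ Z(G) since p·q = pq ≠ p⁵q = q·p.
Checking each of the 16 elements this way gives Z(G) = {e, p², p⁴, p⁶}, of order 4.

Answer: {e, p², p⁴, p⁶}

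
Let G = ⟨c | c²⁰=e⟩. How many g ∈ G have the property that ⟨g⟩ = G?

G is cyclic of order 20. An element generates G iff its order is 20, and a cyclic group of order 20 has exactly φ(20) = 8 such elements.

Answer: 8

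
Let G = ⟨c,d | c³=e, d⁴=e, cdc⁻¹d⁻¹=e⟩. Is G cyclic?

|G| = 12. The element cd has order 12 (its powers give 12 distinct elements), so ⟨cd⟩ = G and G is cyclic.

Answer: Yes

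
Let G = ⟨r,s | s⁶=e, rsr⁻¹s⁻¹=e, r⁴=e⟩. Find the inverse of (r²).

The order of (r²) is 2 (smallest k with (r²)ᵏ = e), so (r²)⁻¹ = (r²)¹ = r².
Check: (r²) · (r²) → (r²) · r² = e, giving e as required.

Answer: r²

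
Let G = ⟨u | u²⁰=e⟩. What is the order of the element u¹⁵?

Compute successive powers until reaching e:
  (u¹⁵)¹ = u¹⁵, (u¹⁵)² = u¹⁰, (u¹⁵)³ = u⁵, (u¹⁵)⁴ = e.
The smallest positive k with (u¹⁵)ᵏ = e is 4.

Answer: 4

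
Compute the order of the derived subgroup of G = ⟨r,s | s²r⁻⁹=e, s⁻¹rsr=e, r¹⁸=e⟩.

G' = [G, G] is generated by all commutators. The generator-pair commutators are: [r, s] = r².
The subgroup they normally generate is {e, r², r⁴, r⁶, r⁸, r¹⁰, r¹², r¹⁴, r¹⁶}, of order 9.
Check: |G/G'| = 36/9 = 4 is the order of the abelianisation.

Answer: 9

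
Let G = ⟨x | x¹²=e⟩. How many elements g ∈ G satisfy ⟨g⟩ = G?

G is cyclic of order 12. An element generates G iff its order is 12, and a cyclic group of order 12 has exactly φ(12) = 4 such elements.

Answer: 4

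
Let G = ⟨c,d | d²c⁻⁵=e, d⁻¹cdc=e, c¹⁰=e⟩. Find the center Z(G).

An element z ∈ Z(G) iff z commutes with every generator.
For example c⁵ is central: (c⁵)·c = c⁶ = c·(c⁵); (c⁵)·d = d⁻¹ = d·(c⁵).
Whereas c ∉ Z(G) since c·d = cd ≠ c⁴d⁻¹ = d·c.
Checking each of the 20 elements this way gives Z(G) = {e, c⁵}, of order 2.

Answer: {e, c⁵}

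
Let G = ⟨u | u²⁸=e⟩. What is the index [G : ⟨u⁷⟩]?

First find ord(u⁷) by computing successive powers:
  (u⁷)¹ = u⁷, (u⁷)² = u¹⁴, (u⁷)³ = u²¹, (u⁷)⁴ = e.
So |⟨u⁷⟩| = ord(u⁷) = 4. With |G| = 28, by Lagrange [G : ⟨u⁷⟩] = 28/4 = 7.

Answer: 7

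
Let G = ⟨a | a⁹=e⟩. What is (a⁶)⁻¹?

The order of (a⁶) is 3 (smallest k with (a⁶)ᵏ = e), so (a⁶)⁻¹ = (a⁶)² = a³.
Check: (a⁶) · (a³) → (a⁶) · a³ = e, giving e as required.

Answer: a³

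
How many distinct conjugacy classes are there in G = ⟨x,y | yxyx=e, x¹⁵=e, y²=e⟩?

The conjugacy classes (representative and size) are:
  [e] (size 1), [x¹⁴] (size 2), [x²] (size 2), [x³] (size 2), [x⁴] (size 2), [x¹⁰] (size 2), [x⁹] (size 2), [x⁷] (size 2), [x¹³y] (size 15).
Class equation: 1 + 2 + 2 + 2 + 2 + 2 + 2 + 2 + 15 = 30 = |G|. So G has 9 conjugacy classes.

Answer: 9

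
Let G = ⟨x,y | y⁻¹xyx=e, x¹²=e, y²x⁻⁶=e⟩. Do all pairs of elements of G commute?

x·y = xy but y·x = x⁵y⁻¹, so x·y ≠ y·x and G is not abelian.

Answer: No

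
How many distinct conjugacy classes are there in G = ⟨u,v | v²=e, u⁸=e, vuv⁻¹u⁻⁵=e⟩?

The conjugacy classes (representative and size) are:
  [e] (size 1), [u⁵] (size 2), [u²] (size 1), [u⁷] (size 2), [u⁴] (size 1), [u⁶] (size 1), [v] (size 2), [u⁵v] (size 2), [u²v] (size 2), [u³v] (size 2).
Class equation: 1 + 2 + 1 + 2 + 1 + 1 + 2 + 2 + 2 + 2 = 16 = |G|. So G has 10 conjugacy classes.

Answer: 10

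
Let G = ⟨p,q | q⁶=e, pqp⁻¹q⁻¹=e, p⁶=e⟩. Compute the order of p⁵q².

Compute successive powers until reaching e:
  (p⁵q²)¹ = p⁵q², (p⁵q²)² = p⁴q⁴, (p⁵q²)³ = p³, (p⁵q²)⁴ = p²q², (p⁵q²)⁵ = pq⁴, (p⁵q²)⁶ = e.
The smallest positive k with (p⁵q²)ᵏ = e is 6.

Answer: 6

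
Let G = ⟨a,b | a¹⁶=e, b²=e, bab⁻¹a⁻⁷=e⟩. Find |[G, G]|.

G' = [G, G] is generated by all commutators. The generator-pair commutators are: [a, b] = a¹⁰.
The subgroup they normally generate is {e, a², a⁴, a⁶, a⁸, a¹⁰, a¹², a¹⁴}, of order 8.
Check: |G/G'| = 32/8 = 4 is the order of the abelianisation.

Answer: 8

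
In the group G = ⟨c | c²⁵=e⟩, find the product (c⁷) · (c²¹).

Compute (c⁷) · (c²¹) by multiplying left to right and reducing via the relations at each step:
  (c⁷) · c²¹ = c³

Answer: c³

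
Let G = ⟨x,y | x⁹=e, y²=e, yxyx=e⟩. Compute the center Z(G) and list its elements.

An element z ∈ Z(G) iff z commutes with every generator.
For example e is central: e·x = x = x·e; e·y = y = y·e.
Whereas x ∉ Z(G) since x·y = xy ≠ x⁸y = y·x.
Checking each of the 18 elements this way gives Z(G) = {e}, of order 1.

Answer: {e}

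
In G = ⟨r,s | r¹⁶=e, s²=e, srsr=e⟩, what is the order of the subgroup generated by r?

|⟨r⟩| equals the order of r. Compute successive powers until reaching e:
  r¹ = r, r² = r², r³ = r³, r⁴ = r⁴, r⁵ = r⁵, r⁶ = r⁶, r⁷ = r⁷, r⁸ = r⁸, r⁹ = r⁹, r¹⁰ = r¹⁰, r¹¹ = r¹¹, r¹² = r¹², r¹³ = r¹³, r¹⁴ = r¹⁴, r¹⁵ = r¹⁵, r¹⁶ = e.
The smallest positive k with rᵏ = e is 16, so |⟨r⟩| = 16.

Answer: 16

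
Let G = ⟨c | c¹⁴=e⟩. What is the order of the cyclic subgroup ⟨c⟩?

|⟨c⟩| equals the order of c. Compute successive powers until reaching e:
  c¹ = c, c² = c², c³ = c³, c⁴ = c⁴, c⁵ = c⁵, c⁶ = c⁶, c⁷ = c⁷, c⁸ = c⁸, c⁹ = c⁹, c¹⁰ = c¹⁰, c¹¹ = c¹¹, c¹² = c¹², c¹³ = c¹³, c¹⁴ = e.
The smallest positive k with cᵏ = e is 14, so |⟨c⟩| = 14.

Answer: 14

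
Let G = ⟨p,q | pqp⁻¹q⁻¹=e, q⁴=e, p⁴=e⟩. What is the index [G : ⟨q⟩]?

First find ord(q) by computing successive powers:
  q¹ = q, q² = q², q³ = q³, q⁴ = e.
So |⟨q⟩| = ord(q) = 4. With |G| = 16, by Lagrange [G : ⟨q⟩] = 16/4 = 4.

Answer: 4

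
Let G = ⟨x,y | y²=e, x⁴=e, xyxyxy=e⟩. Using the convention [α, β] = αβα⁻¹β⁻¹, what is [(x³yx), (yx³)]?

[(x³yx), (yx³)] = (x³yx)·(yx³)·(x³yx)⁻¹·(yx³)⁻¹.
  (x³yx) · (yx³) = x²yx²
  (x²yx²) · (x³yx) = xy
  (xy) · (xy) = yx³

Answer: yx³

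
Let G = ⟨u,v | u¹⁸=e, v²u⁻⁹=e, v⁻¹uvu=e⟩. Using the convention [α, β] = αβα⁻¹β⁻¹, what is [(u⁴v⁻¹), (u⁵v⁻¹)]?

[(u⁴v⁻¹), (u⁵v⁻¹)] = (u⁴v⁻¹)·(u⁵v⁻¹)·(u⁴v⁻¹)⁻¹·(u⁵v⁻¹)⁻¹.
  (u⁴v⁻¹) · (u⁵v⁻¹) = u⁸
  (u⁸) · (u⁴v) = u³v⁻¹
  (u³v⁻¹) · (u⁵v) = u¹⁶

Answer: u¹⁶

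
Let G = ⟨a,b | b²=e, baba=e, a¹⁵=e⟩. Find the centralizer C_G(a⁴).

⟨a⁴⟩ ⊆ C_G(a⁴) since powers of a⁴ commute with a⁴; so |C_G(a⁴)| ≥ |⟨a⁴⟩| = 15.
By orbit–stabilizer, |C_G(a⁴)| = |G| / |conj. class of a⁴| = 30 / 2 = 15.
The 15 elements commuting with a⁴ are {e, a, a², a³, a⁴, a⁵, a⁶, a⁷, a⁸, a⁹, a¹⁰, a¹¹, a¹², a¹³, a¹⁴}.

Answer: {e, a, a², a³, a⁴, a⁵, a⁶, a⁷, a⁸, a⁹, a¹⁰, a¹¹, a¹², a¹³, a¹⁴}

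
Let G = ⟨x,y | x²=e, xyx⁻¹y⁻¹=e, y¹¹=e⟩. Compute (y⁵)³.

Compute successive powers of (y⁵), reducing at each step:
  (y⁵)²: (y⁵) · y⁵ = y¹⁰
  (y⁵)³: (y¹⁰) · y⁵ = y⁴

Answer: y⁴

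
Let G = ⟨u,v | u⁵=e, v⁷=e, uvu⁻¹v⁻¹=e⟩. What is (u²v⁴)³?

Compute successive powers of (u²v⁴), reducing at each step:
  (u²v⁴)²: (u²v⁴) · u² = u⁴v⁴;   (u⁴v⁴) · v⁴ = u⁴v
  (u²v⁴)³: (u⁴v) · u² = uv;   (uv) · v⁴ = uv⁵

Answer: uv⁵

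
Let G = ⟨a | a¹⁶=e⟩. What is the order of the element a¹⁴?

Compute successive powers until reaching e:
  (a¹⁴)¹ = a¹⁴, (a¹⁴)² = a¹², (a¹⁴)³ = a¹⁰, (a¹⁴)⁴ = a⁸, (a¹⁴)⁵ = a⁶, (a¹⁴)⁶ = a⁴, (a¹⁴)⁷ = a², (a¹⁴)⁸ = e.
The smallest positive k with (a¹⁴)ᵏ = e is 8.

Answer: 8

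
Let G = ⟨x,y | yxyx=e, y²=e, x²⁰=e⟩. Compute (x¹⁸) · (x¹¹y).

Compute (x¹⁸) · (x¹¹y) by multiplying left to right and reducing via the relations at each step:
  (x¹⁸) · x¹¹ = x⁹
  (x⁹) · y = x⁹y

Answer: x⁹y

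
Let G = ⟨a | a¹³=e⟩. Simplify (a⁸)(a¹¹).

Compute (a⁸) · (a¹¹) by multiplying left to right and reducing via the relations at each step:
  (a⁸) · a¹¹ = a⁶

Answer: a⁶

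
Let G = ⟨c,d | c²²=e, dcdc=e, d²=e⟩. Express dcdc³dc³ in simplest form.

Multiply left to right, reducing at each step:
  d · c = c²¹d
  (c²¹d) · d = c²¹
  (c²¹) · c³ = c²
  (c²) · d = c²d
  (c²d) · c³ = c²¹d

Answer: c²¹d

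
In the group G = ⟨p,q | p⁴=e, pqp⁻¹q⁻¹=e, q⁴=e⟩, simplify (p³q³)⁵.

Compute successive powers of (p³q³), reducing at each step:
  (p³q³)²: (p³q³) · p³ = p²q³;   (p²q³) · q³ = p²q²
  (p³q³)³: (p²q²) · p³ = pq²;   (pq²) · q³ = pq
  (p³q³)⁴: (pq) · p³ = q;   q · q³ = e
  (p³q³)⁵: e · p³ = p³;   (p³) · q³ = p³q³

Answer: p³q³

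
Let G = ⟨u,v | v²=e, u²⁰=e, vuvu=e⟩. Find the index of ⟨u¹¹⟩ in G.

First find ord(u¹¹) by computing successive powers:
  (u¹¹)¹ = u¹¹, (u¹¹)² = u², (u¹¹)³ = u¹³, (u¹¹)⁴ = u⁴, (u¹¹)⁵ = u¹⁵, (u¹¹)⁶ = u⁶, (u¹¹)⁷ = u¹⁷, (u¹¹)⁸ = u⁸, (u¹¹)⁹ = u¹⁹, (u¹¹)¹⁰ = u¹⁰, (u¹¹)¹¹ = u, (u¹¹)¹² = u¹², (u¹¹)¹³ = u³, (u¹¹)¹⁴ = u¹⁴, (u¹¹)¹⁵ = u⁵, (u¹¹)¹⁶ = u¹⁶, (u¹¹)¹⁷ = u⁷, (u¹¹)¹⁸ = u¹⁸, (u¹¹)¹⁹ = u⁹, (u¹¹)²⁰ = e.
So |⟨u¹¹⟩| = ord(u¹¹) = 20. With |G| = 40, by Lagrange [G : ⟨u¹¹⟩] = 40/20 = 2.

Answer: 2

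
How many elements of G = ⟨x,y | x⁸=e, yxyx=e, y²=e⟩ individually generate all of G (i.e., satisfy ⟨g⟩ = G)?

⟨g⟩ = G would require ord(g) = |G| = 16, but the maximum element order in G is 8 < 16. So G is not cyclic and no single element generates it: the count is 0.

Answer: 0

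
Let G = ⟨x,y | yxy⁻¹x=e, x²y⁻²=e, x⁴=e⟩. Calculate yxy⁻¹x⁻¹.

[y, x] = y·x·y⁻¹·x⁻¹.
  y · x = xy⁻¹
  (xy⁻¹) · (y⁻¹) = x³
  (x³) · (x³) = x²

Answer: x²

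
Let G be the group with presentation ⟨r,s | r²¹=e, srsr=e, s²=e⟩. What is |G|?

Enumerate words in the generators, reducing via the relations: the distinct elements are
  {e, r, s, rs, r², r³, r⁴, r⁵, r⁶, r⁷, r⁸, r⁹, r²s, r²⁰, r³s, r¹², r¹³, r¹¹, r¹⁰, r¹⁴, r¹⁵, r¹⁶, r¹⁷, r¹⁸, r¹⁹, r⁴s, r⁵s, r⁶s, r⁷s, r⁸s, r⁹s, r²⁰s, r¹²s, r¹³s, r¹¹s, r¹⁰s, r¹⁴s, r¹⁵s, r¹⁶s, r¹⁷s, r¹⁸s, r¹⁹s}.
No further products give new elements, so |G| = 42.

Answer: 42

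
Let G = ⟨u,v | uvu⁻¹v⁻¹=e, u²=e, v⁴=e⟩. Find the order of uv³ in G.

Compute successive powers until reaching e:
  (uv³)¹ = uv³, (uv³)² = v², (uv³)³ = uv, (uv³)⁴ = e.
The smallest positive k with (uv³)ᵏ = e is 4.

Answer: 4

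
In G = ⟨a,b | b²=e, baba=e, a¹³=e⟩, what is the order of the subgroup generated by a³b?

|⟨a³b⟩| equals the order of a³b. Compute successive powers until reaching e:
  (a³b)¹ = a³b, (a³b)² = e.
The smallest positive k with (a³b)ᵏ = e is 2, so |⟨a³b⟩| = 2.

Answer: 2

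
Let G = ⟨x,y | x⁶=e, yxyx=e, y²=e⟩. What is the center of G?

An element z ∈ Z(G) iff z commutes with every generator.
For example x³ is central: (x³)·x = x⁴ = x·(x³); (x³)·y = x³y = y·(x³).
Whereas x ∉ Z(G) since x·y = xy ≠ x⁵y = y·x.
Checking each of the 12 elements this way gives Z(G) = {e, x³}, of order 2.

Answer: {e, x³}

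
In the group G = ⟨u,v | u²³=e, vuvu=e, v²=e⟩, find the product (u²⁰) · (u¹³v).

Compute (u²⁰) · (u¹³v) by multiplying left to right and reducing via the relations at each step:
  (u²⁰) · u¹³ = u¹⁰
  (u¹⁰) · v = u¹⁰v

Answer: u¹⁰v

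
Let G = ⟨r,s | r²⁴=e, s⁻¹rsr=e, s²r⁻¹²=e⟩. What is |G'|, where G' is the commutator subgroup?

G' = [G, G] is generated by all commutators. The generator-pair commutators are: [r, s] = r².
The subgroup they normally generate is {e, r², r⁴, r⁶, r⁸, r¹⁰, r¹², r¹⁴, r¹⁶, r¹⁸, r²⁰, r²²}, of order 12.
Check: |G/G'| = 48/12 = 4 is the order of the abelianisation.

Answer: 12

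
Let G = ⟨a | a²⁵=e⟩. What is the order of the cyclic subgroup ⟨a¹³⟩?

|⟨a¹³⟩| equals the order of a¹³. Compute successive powers until reaching e:
  (a¹³)¹ = a¹³, (a¹³)² = a, (a¹³)³ = a¹⁴, (a¹³)⁴ = a², (a¹³)⁵ = a¹⁵, (a¹³)⁶ = a³, (a¹³)⁷ = a¹⁶, (a¹³)⁸ = a⁴, (a¹³)⁹ = a¹⁷, (a¹³)¹⁰ = a⁵, (a¹³)¹¹ = a¹⁸, (a¹³)¹² = a⁶, (a¹³)¹³ = a¹⁹, (a¹³)¹⁴ = a⁷, (a¹³)¹⁵ = a²⁰, (a¹³)¹⁶ = a⁸, (a¹³)¹⁷ = a²¹, (a¹³)¹⁸ = a⁹, (a¹³)¹⁹ = a²², (a¹³)²⁰ = a¹⁰, (a¹³)²¹ = a²³, (a¹³)²² = a¹¹, (a¹³)²³ = a²⁴, (a¹³)²⁴ = a¹², (a¹³)²⁵ = e.
The smallest positive k with (a¹³)ᵏ = e is 25, so |⟨a¹³⟩| = 25.

Answer: 25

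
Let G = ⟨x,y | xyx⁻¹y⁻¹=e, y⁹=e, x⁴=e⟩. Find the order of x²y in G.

Compute successive powers until reaching e:
  (x²y)¹ = x²y, (x²y)² = y², (x²y)³ = x²y³, (x²y)⁴ = y⁴, (x²y)⁵ = x²y⁵, (x²y)⁶ = y⁶, (x²y)⁷ = x²y⁷, (x²y)⁸ = y⁸, (x²y)⁹ = x², (x²y)¹⁰ = y, (x²y)¹¹ = x²y², (x²y)¹² = y³, (x²y)¹³ = x²y⁴, (x²y)¹⁴ = y⁵, (x²y)¹⁵ = x²y⁶, (x²y)¹⁶ = y⁷, (x²y)¹⁷ = x²y⁸, (x²y)¹⁸ = e.
The smallest positive k with (x²y)ᵏ = e is 18.

Answer: 18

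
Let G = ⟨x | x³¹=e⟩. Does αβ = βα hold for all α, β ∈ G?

G has a single generator, so G is cyclic and hence abelian.

Answer: Yes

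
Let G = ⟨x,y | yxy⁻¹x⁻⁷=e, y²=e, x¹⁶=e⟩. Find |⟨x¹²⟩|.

|⟨x¹²⟩| equals the order of x¹². Compute successive powers until reaching e:
  (x¹²)¹ = x¹², (x¹²)² = x⁸, (x¹²)³ = x⁴, (x¹²)⁴ = e.
The smallest positive k with (x¹²)ᵏ = e is 4, so |⟨x¹²⟩| = 4.

Answer: 4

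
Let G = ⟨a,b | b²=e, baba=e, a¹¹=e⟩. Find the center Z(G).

An element z ∈ Z(G) iff z commutes with every generator.
For example e is central: e·a = a = a·e; e·b = b = b·e.
Whereas a ∉ Z(G) since a·b = ab ≠ a¹⁰b = b·a.
Checking each of the 22 elements this way gives Z(G) = {e}, of order 1.

Answer: {e}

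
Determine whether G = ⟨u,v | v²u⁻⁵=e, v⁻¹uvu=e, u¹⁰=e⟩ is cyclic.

Every cyclic group is abelian. But u·v = uv while v·u = u⁴v⁻¹, so u·v ≠ v·u and G is not abelian. Hence G is not cyclic.

Answer: No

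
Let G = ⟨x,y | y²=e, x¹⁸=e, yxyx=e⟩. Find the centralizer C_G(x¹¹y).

⟨x¹¹y⟩ ⊆ C_G(x¹¹y) since powers of x¹¹y commute with x¹¹y; so |C_G(x¹¹y)| ≥ |⟨x¹¹y⟩| = 2.
By orbit–stabilizer, |C_G(x¹¹y)| = |G| / |conj. class of x¹¹y| = 36 / 9 = 4.
The 4 elements commuting with x¹¹y are {e, x⁹, x²y, x¹¹y}.

Answer: {e, x⁹, x²y, x¹¹y}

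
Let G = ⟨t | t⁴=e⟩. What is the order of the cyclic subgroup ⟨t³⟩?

|⟨t³⟩| equals the order of t³. Compute successive powers until reaching e:
  (t³)¹ = t³, (t³)² = t², (t³)³ = t, (t³)⁴ = e.
The smallest positive k with (t³)ᵏ = e is 4, so |⟨t³⟩| = 4.

Answer: 4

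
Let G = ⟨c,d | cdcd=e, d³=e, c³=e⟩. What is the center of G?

An element z ∈ Z(G) iff z commutes with every generator.
For example e is central: e·c = c = c·e; e·d = d = d·e.
Whereas c ∉ Z(G) since c·d = cd ≠ c²d² = d·c.
Checking each of the 12 elements this way gives Z(G) = {e}, of order 1.

Answer: {e}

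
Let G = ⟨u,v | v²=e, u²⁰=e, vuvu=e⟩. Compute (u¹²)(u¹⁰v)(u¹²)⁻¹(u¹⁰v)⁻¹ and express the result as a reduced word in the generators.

[(u¹²), (u¹⁰v)] = (u¹²)·(u¹⁰v)·(u¹²)⁻¹·(u¹⁰v)⁻¹.
  (u¹²) · (u¹⁰v) = u²v
  (u²v) · (u⁸) = u¹⁴v
  (u¹⁴v) · (u¹⁰v) = u⁴

Answer: u⁴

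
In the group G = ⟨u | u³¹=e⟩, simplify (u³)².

Compute successive powers of (u³), reducing at each step:
  (u³)²: (u³) · u³ = u⁶

Answer: u⁶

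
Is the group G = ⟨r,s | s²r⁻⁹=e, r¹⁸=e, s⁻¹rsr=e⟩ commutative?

r·s = rs but s·r = r⁸s⁻¹, so r·s ≠ s·r and G is not abelian.

Answer: No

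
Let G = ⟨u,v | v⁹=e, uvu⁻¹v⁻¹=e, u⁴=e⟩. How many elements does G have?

Enumerate words in the generators, reducing via the relations: the distinct elements are
  {e, u, v, uv, u², u³, v², v³, v⁴, v⁵, v⁶, v⁷, v⁸, uv², uv³, uv⁴, uv⁵, uv⁶, uv⁷, uv⁸, u²v, u³v, u²v², u²v³, u²v⁴, u²v⁵, u²v⁶, u²v⁷, u²v⁸, u³v², u³v³, u³v⁴, u³v⁵, u³v⁶, u³v⁷, u³v⁸}.
No further products give new elements, so |G| = 36.

Answer: 36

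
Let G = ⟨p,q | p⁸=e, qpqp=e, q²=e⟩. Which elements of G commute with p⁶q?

⟨p⁶q⟩ ⊆ C_G(p⁶q) since powers of p⁶q commute with p⁶q; so |C_G(p⁶q)| ≥ |⟨p⁶q⟩| = 2.
By orbit–stabilizer, |C_G(p⁶q)| = |G| / |conj. class of p⁶q| = 16 / 4 = 4.
The 4 elements commuting with p⁶q are {e, p⁴, p²q, p⁶q}.

Answer: {e, p⁴, p²q, p⁶q}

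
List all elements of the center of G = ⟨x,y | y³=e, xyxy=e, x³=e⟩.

An element z ∈ Z(G) iff z commutes with every generator.
For example e is central: e·x = x = x·e; e·y = y = y·e.
Whereas x ∉ Z(G) since x·y = xy ≠ x²y² = y·x.
Checking each of the 12 elements this way gives Z(G) = {e}, of order 1.

Answer: {e}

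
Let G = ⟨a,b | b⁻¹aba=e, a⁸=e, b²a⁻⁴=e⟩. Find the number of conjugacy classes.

The conjugacy classes (representative and size) are:
  [e] (size 1), [a⁷] (size 2), [a⁶] (size 2), [a³] (size 2), [a⁴] (size 1), [a²b⁻¹] (size 4), [a³b⁻¹] (size 4).
Class equation: 1 + 2 + 2 + 2 + 1 + 4 + 4 = 16 = |G|. So G has 7 conjugacy classes.

Answer: 7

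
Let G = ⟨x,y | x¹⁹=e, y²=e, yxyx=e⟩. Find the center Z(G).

An element z ∈ Z(G) iff z commutes with every generator.
For example e is central: e·x = x = x·e; e·y = y = y·e.
Whereas x ∉ Z(G) since x·y = xy ≠ x¹⁸y = y·x.
Checking each of the 38 elements this way gives Z(G) = {e}, of order 1.

Answer: {e}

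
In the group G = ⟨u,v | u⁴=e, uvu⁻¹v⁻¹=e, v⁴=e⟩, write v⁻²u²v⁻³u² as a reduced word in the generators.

Multiply left to right, reducing at each step:
  (v²) · u² = u²v²
  (u²v²) · v⁻³ = u²v³
  (u²v³) · u² = v³

Answer: v³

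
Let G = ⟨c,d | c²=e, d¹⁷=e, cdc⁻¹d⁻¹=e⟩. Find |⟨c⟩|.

|⟨c⟩| equals the order of c. Compute successive powers until reaching e:
  c¹ = c, c² = e.
The smallest positive k with cᵏ = e is 2, so |⟨c⟩| = 2.

Answer: 2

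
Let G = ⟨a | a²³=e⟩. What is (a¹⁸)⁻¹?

The order of (a¹⁸) is 23 (smallest k with (a¹⁸)ᵏ = e), so (a¹⁸)⁻¹ = (a¹⁸)²² = a⁵.
Check: (a¹⁸) · (a⁵) → (a¹⁸) · a⁵ = e, giving e as required.

Answer: a⁵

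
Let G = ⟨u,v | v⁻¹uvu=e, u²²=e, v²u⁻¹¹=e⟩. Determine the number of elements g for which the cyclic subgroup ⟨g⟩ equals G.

⟨g⟩ = G would require ord(g) = |G| = 44, but the maximum element order in G is 22 < 44. So G is not cyclic and no single element generates it: the count is 0.

Answer: 0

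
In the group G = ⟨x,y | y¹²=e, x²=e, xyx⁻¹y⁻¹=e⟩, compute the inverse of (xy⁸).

The order of (xy⁸) is 6 (smallest k with (xy⁸)ᵏ = e), so (xy⁸)⁻¹ = (xy⁸)⁵ = xy⁴.
Check: (xy⁸) · (xy⁴) → (xy⁸) · x = y⁸;   (y⁸) · y⁴ = e, giving e as required.

Answer: xy⁴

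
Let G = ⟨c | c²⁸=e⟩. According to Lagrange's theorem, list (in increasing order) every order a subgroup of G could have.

|G| = 28 = 2² · 7. By Lagrange's theorem the order of any subgroup divides 28; the divisors of 28 are 1, 2, 4, 7, 14, 28.

Answer: 1, 2, 4, 7, 14, 28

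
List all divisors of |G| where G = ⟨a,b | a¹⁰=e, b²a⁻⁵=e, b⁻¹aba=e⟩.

|G| = 20 = 2² · 5. By Lagrange's theorem the order of any subgroup divides 20; the divisors of 20 are 1, 2, 4, 5, 10, 20.

Answer: 1, 2, 4, 5, 10, 20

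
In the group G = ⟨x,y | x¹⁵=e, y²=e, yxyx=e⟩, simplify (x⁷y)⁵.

Compute successive powers of (x⁷y), reducing at each step:
  (x⁷y)²: (x⁷y) · x⁷ = y;   y · y = e
  (x⁷y)³: e · x⁷ = x⁷;   (x⁷) · y = x⁷y
  (x⁷y)⁴: (x⁷y) · x⁷ = y;   y · y = e
  (x⁷y)⁵: e · x⁷ = x⁷;   (x⁷) · y = x⁷y

Answer: x⁷y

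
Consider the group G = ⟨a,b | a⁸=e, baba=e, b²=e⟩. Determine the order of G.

Enumerate words in the generators, reducing via the relations: the distinct elements are
  {a, b, e, ab, a², a³, a⁴, a⁵, a⁶, a⁷, a²b, a³b, a⁴b, a⁵b, a⁶b, a⁷b}.
No further products give new elements, so |G| = 16.

Answer: 16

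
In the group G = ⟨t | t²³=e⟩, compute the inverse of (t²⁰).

The order of (t²⁰) is 23 (smallest k with (t²⁰)ᵏ = e), so (t²⁰)⁻¹ = (t²⁰)²² = t³.
Check: (t²⁰) · (t³) → (t²⁰) · t³ = e, giving e as required.

Answer: t³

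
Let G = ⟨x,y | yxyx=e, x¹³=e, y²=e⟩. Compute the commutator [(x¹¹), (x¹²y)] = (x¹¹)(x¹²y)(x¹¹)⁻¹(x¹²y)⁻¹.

[(x¹¹), (x¹²y)] = (x¹¹)·(x¹²y)·(x¹¹)⁻¹·(x¹²y)⁻¹.
  (x¹¹) · (x¹²y) = x¹⁰y
  (x¹⁰y) · (x²) = x⁸y
  (x⁸y) · (x¹²y) = x⁹

Answer: x⁹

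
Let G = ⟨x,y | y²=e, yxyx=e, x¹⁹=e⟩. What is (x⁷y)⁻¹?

The order of (x⁷y) is 2 (smallest k with (x⁷y)ᵏ = e), so (x⁷y)⁻¹ = (x⁷y)¹ = x⁷y.
Check: (x⁷y) · (x⁷y) → (x⁷y) · x⁷ = y;   y · y = e, giving e as required.

Answer: x⁷y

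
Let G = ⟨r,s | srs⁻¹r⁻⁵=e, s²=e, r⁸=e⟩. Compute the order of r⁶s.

Compute successive powers until reaching e:
  (r⁶s)¹ = r⁶s, (r⁶s)² = r⁴, (r⁶s)³ = r²s, (r⁶s)⁴ = e.
The smallest positive k with (r⁶s)ᵏ = e is 4.

Answer: 4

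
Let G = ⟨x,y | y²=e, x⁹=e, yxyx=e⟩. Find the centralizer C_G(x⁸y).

⟨x⁸y⟩ ⊆ C_G(x⁸y) since powers of x⁸y commute with x⁸y; so |C_G(x⁸y)| ≥ |⟨x⁸y⟩| = 2.
By orbit–stabilizer, |C_G(x⁸y)| = |G| / |conj. class of x⁸y| = 18 / 9 = 2.
The 2 elements commuting with x⁸y are {e, x⁸y}.

Answer: {e, x⁸y}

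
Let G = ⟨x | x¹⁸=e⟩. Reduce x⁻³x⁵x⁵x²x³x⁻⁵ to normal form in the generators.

Multiply left to right, reducing at each step:
  (x¹⁵) · x⁵ = x²
  (x²) · x⁵ = x⁷
  (x⁷) · x² = x⁹
  (x⁹) · x³ = x¹²
  (x¹²) · x⁻⁵ = x⁷

Answer: x⁷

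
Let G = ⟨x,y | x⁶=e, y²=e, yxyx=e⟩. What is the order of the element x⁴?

Compute successive powers until reaching e:
  (x⁴)¹ = x⁴, (x⁴)² = x², (x⁴)³ = e.
The smallest positive k with (x⁴)ᵏ = e is 3.

Answer: 3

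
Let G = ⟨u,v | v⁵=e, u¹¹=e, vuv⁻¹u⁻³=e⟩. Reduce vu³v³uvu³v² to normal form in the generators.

Multiply left to right, reducing at each step:
  v · u³ = u⁹v
  (u⁹v) · v³ = u⁹v⁴
  (u⁹v⁴) · u = u²v⁴
  (u²v⁴) · v = u²
  (u²) · u³ = u⁵
  (u⁵) · v² = u⁵v²

Answer: u⁵v²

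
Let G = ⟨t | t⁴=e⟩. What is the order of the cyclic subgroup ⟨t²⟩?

|⟨t²⟩| equals the order of t². Compute successive powers until reaching e:
  (t²)¹ = t², (t²)² = e.
The smallest positive k with (t²)ᵏ = e is 2, so |⟨t²⟩| = 2.

Answer: 2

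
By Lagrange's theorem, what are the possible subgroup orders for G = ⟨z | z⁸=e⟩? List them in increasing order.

|G| = 8 = 2³. By Lagrange's theorem the order of any subgroup divides 8; the divisors of 8 are 1, 2, 4, 8.

Answer: 1, 2, 4, 8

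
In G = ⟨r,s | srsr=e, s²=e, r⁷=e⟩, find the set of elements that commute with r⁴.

⟨r⁴⟩ ⊆ C_G(r⁴) since powers of r⁴ commute with r⁴; so |C_G(r⁴)| ≥ |⟨r⁴⟩| = 7.
By orbit–stabilizer, |C_G(r⁴)| = |G| / |conj. class of r⁴| = 14 / 2 = 7.
The 7 elements commuting with r⁴ are {e, r, r², r³, r⁴, r⁵, r⁶}.

Answer: {e, r, r², r³, r⁴, r⁵, r⁶}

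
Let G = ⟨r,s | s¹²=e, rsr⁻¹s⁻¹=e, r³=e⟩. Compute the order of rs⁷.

Compute successive powers until reaching e:
  (rs⁷)¹ = rs⁷, (rs⁷)² = r²s², (rs⁷)³ = s⁹, (rs⁷)⁴ = rs⁴, (rs⁷)⁵ = r²s¹¹, (rs⁷)⁶ = s⁶, (rs⁷)⁷ = rs, (rs⁷)⁸ = r²s⁸, (rs⁷)⁹ = s³, (rs⁷)¹⁰ = rs¹⁰, (rs⁷)¹¹ = r²s⁵, (rs⁷)¹² = e.
The smallest positive k with (rs⁷)ᵏ = e is 12.

Answer: 12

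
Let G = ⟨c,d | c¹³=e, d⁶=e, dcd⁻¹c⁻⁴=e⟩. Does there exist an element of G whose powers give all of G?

Every cyclic group is abelian. But c·d = cd while d·c = c⁴d, so c·d ≠ d·c and G is not abelian. Hence G is not cyclic.

Answer: No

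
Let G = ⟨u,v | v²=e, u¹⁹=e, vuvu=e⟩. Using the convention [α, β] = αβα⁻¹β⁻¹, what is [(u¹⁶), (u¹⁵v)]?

[(u¹⁶), (u¹⁵v)] = (u¹⁶)·(u¹⁵v)·(u¹⁶)⁻¹·(u¹⁵v)⁻¹.
  (u¹⁶) · (u¹⁵v) = u¹²v
  (u¹²v) · (u³) = u⁹v
  (u⁹v) · (u¹⁵v) = u¹³

Answer: u¹³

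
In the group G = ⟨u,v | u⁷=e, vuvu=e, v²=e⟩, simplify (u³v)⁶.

Compute successive powers of (u³v), reducing at each step:
  (u³v)²: (u³v) · u³ = v;   v · v = e
  (u³v)³: e · u³ = u³;   (u³) · v = u³v
  (u³v)⁴: (u³v) · u³ = v;   v · v = e
  (u³v)⁵: e · u³ = u³;   (u³) · v = u³v
  (u³v)⁶: (u³v) · u³ = v;   v · v = e

Answer: e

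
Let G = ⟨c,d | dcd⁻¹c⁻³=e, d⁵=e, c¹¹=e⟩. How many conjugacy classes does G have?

The conjugacy classes (representative and size) are:
  [e] (size 1), [c³] (size 5), [c⁶] (size 5), [c⁷d] (size 11), [c⁹d²] (size 11), [c⁷d³] (size 11), [c⁷d⁴] (size 11).
Class equation: 1 + 5 + 5 + 11 + 11 + 11 + 11 = 55 = |G|. So G has 7 conjugacy classes.

Answer: 7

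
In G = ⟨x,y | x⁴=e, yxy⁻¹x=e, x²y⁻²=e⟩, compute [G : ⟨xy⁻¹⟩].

First find ord(xy⁻¹) by computing successive powers:
  (xy⁻¹)¹ = xy⁻¹, (xy⁻¹)² = x², (xy⁻¹)³ = xy, (xy⁻¹)⁴ = e.
So |⟨xy⁻¹⟩| = ord(xy⁻¹) = 4. With |G| = 8, by Lagrange [G : ⟨xy⁻¹⟩] = 8/4 = 2.

Answer: 2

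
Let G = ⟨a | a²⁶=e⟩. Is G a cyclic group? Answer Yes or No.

|G| = 26. The element a has order 26 (its powers give 26 distinct elements), so ⟨a⟩ = G and G is cyclic.

Answer: Yes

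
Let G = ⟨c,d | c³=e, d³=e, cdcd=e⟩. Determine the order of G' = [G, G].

G' = [G, G] is generated by all commutators. The generator-pair commutators are: [c, d] = cd²c.
The subgroup they normally generate is {e, cd, c²d², cd²c}, of order 4.
Check: |G/G'| = 12/4 = 3 is the order of the abelianisation.

Answer: 4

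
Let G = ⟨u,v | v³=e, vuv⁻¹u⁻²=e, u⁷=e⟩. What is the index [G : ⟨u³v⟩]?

First find ord(u³v) by computing successive powers:
  (u³v)¹ = u³v, (u³v)² = u²v², (u³v)³ = e.
So |⟨u³v⟩| = ord(u³v) = 3. With |G| = 21, by Lagrange [G : ⟨u³v⟩] = 21/3 = 7.

Answer: 7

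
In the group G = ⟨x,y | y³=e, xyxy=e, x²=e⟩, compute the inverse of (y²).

The order of (y²) is 3 (smallest k with (y²)ᵏ = e), so (y²)⁻¹ = (y²)² = y.
Check: (y²) · y → (y²) · y = e, giving e as required.

Answer: y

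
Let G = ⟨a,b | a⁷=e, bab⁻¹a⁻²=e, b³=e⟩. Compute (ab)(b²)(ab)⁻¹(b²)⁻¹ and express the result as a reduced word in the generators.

[(ab), (b²)] = (ab)·(b²)·(ab)⁻¹·(b²)⁻¹.
  (ab) · (b²) = a
  a · (a³b²) = a⁴b²
  (a⁴b²) · b = a⁴

Answer: a⁴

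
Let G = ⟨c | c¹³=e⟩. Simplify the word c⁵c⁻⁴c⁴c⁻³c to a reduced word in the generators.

Multiply left to right, reducing at each step:
  (c⁵) · c⁻⁴ = c
  c · c⁴ = c⁵
  (c⁵) · c⁻³ = c²
  (c²) · c = c³

Answer: c³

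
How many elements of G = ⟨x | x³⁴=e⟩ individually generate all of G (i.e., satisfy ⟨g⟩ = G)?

G is cyclic of order 34. An element generates G iff its order is 34, and a cyclic group of order 34 has exactly φ(34) = 16 such elements.

Answer: 16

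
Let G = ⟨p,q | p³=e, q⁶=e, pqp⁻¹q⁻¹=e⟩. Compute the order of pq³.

Compute successive powers until reaching e:
  (pq³)¹ = pq³, (pq³)² = p², (pq³)³ = q³, (pq³)⁴ = p, (pq³)⁵ = p²q³, (pq³)⁶ = e.
The smallest positive k with (pq³)ᵏ = e is 6.

Answer: 6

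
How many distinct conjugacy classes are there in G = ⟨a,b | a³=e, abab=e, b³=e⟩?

The conjugacy classes (representative and size) are:
  [e] (size 1), [ba²] (size 4), [b²a] (size 4), [a²b²] (size 3).
Class equation: 1 + 4 + 4 + 3 = 12 = |G|. So G has 4 conjugacy classes.

Answer: 4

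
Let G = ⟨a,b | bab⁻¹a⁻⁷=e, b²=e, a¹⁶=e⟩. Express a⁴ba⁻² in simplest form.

Multiply left to right, reducing at each step:
  (a⁴) · b = a⁴b
  (a⁴b) · a⁻² = a⁶b

Answer: a⁶b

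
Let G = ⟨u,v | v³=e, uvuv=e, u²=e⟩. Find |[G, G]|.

G' = [G, G] is generated by all commutators. The generator-pair commutators are: [u, v] = v.
The subgroup they normally generate is {e, v, v²}, of order 3.
Check: |G/G'| = 6/3 = 2 is the order of the abelianisation.

Answer: 3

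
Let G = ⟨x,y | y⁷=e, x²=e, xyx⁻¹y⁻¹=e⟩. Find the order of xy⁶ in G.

Compute successive powers until reaching e:
  (xy⁶)¹ = xy⁶, (xy⁶)² = y⁵, (xy⁶)³ = xy⁴, (xy⁶)⁴ = y³, (xy⁶)⁵ = xy², (xy⁶)⁶ = y, (xy⁶)⁷ = x, (xy⁶)⁸ = y⁶, (xy⁶)⁹ = xy⁵, (xy⁶)¹⁰ = y⁴, (xy⁶)¹¹ = xy³, (xy⁶)¹² = y², (xy⁶)¹³ = xy, (xy⁶)¹⁴ = e.
The smallest positive k with (xy⁶)ᵏ = e is 14.

Answer: 14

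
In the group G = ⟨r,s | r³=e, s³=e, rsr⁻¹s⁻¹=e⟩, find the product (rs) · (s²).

Compute (rs) · (s²) by multiplying left to right and reducing via the relations at each step:
  (rs) · s² = r

Answer: r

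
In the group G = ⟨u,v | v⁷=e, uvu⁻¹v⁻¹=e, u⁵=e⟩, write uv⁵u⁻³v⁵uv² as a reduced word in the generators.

Multiply left to right, reducing at each step:
  u · v⁵ = uv⁵
  (uv⁵) · u⁻³ = u³v⁵
  (u³v⁵) · v⁵ = u³v³
  (u³v³) · u = u⁴v³
  (u⁴v³) · v² = u⁴v⁵

Answer: u⁴v⁵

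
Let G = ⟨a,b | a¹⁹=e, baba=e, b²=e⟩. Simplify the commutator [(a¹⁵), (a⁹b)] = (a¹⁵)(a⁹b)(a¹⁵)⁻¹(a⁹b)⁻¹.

[(a¹⁵), (a⁹b)] = (a¹⁵)·(a⁹b)·(a¹⁵)⁻¹·(a⁹b)⁻¹.
  (a¹⁵) · (a⁹b) = a⁵b
  (a⁵b) · (a⁴) = ab
  (ab) · (a⁹b) = a¹¹

Answer: a¹¹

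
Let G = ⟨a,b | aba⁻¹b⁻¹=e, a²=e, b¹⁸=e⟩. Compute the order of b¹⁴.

Compute successive powers until reaching e:
  (b¹⁴)¹ = b¹⁴, (b¹⁴)² = b¹⁰, (b¹⁴)³ = b⁶, (b¹⁴)⁴ = b², (b¹⁴)⁵ = b¹⁶, (b¹⁴)⁶ = b¹², (b¹⁴)⁷ = b⁸, (b¹⁴)⁸ = b⁴, (b¹⁴)⁹ = e.
The smallest positive k with (b¹⁴)ᵏ = e is 9.

Answer: 9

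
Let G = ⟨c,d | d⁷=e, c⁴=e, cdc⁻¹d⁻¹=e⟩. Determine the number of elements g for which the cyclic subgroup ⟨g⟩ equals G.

G is cyclic of order 28. An element generates G iff its order is 28, and a cyclic group of order 28 has exactly φ(28) = 12 such elements.

Answer: 12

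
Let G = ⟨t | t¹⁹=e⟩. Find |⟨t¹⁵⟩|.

|⟨t¹⁵⟩| equals the order of t¹⁵. Compute successive powers until reaching e:
  (t¹⁵)¹ = t¹⁵, (t¹⁵)² = t¹¹, (t¹⁵)³ = t⁷, (t¹⁵)⁴ = t³, (t¹⁵)⁵ = t¹⁸, (t¹⁵)⁶ = t¹⁴, (t¹⁵)⁷ = t¹⁰, (t¹⁵)⁸ = t⁶, (t¹⁵)⁹ = t², (t¹⁵)¹⁰ = t¹⁷, (t¹⁵)¹¹ = t¹³, (t¹⁵)¹² = t⁹, (t¹⁵)¹³ = t⁵, (t¹⁵)¹⁴ = t, (t¹⁵)¹⁵ = t¹⁶, (t¹⁵)¹⁶ = t¹², (t¹⁵)¹⁷ = t⁸, (t¹⁵)¹⁸ = t⁴, (t¹⁵)¹⁹ = e.
The smallest positive k with (t¹⁵)ᵏ = e is 19, so |⟨t¹⁵⟩| = 19.

Answer: 19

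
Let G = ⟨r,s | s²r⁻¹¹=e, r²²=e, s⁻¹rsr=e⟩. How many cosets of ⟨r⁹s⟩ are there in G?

First find ord(r⁹s) by computing successive powers:
  (r⁹s)¹ = r⁹s, (r⁹s)² = r¹¹, (r⁹s)³ = r⁹s⁻¹, (r⁹s)⁴ = e.
So |⟨r⁹s⟩| = ord(r⁹s) = 4. With |G| = 44, by Lagrange [G : ⟨r⁹s⟩] = 44/4 = 11.

Answer: 11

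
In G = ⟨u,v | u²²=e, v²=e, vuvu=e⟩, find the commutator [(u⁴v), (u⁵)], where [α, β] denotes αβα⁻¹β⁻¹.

[(u⁴v), (u⁵)] = (u⁴v)·(u⁵)·(u⁴v)⁻¹·(u⁵)⁻¹.
  (u⁴v) · (u⁵) = u²¹v
  (u²¹v) · (u⁴v) = u¹⁷
  (u¹⁷) · (u¹⁷) = u¹²

Answer: u¹²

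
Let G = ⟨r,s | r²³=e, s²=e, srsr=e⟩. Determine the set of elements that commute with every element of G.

An element z ∈ Z(G) iff z commutes with every generator.
For example e is central: e·r = r = r·e; e·s = s = s·e.
Whereas r ∉ Z(G) since r·s = rs ≠ r²²s = s·r.
Checking each of the 46 elements this way gives Z(G) = {e}, of order 1.

Answer: {e}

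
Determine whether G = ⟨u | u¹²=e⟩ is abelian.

G has a single generator, so G is cyclic and hence abelian.

Answer: Yes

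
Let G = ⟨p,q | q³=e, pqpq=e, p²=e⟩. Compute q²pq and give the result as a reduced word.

Multiply left to right, reducing at each step:
  (q²) · p = pq
  (pq) · q = pq²

Answer: pq²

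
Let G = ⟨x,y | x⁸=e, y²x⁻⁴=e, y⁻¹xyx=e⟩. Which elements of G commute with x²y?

⟨x²y⟩ ⊆ C_G(x²y) since powers of x²y commute with x²y; so |C_G(x²y)| ≥ |⟨x²y⟩| = 4.
By orbit–stabilizer, |C_G(x²y)| = |G| / |conj. class of x²y| = 16 / 4 = 4.
The 4 elements commuting with x²y are {e, x⁴, x²y, x²y⁻¹}.

Answer: {e, x⁴, x²y, x²y⁻¹}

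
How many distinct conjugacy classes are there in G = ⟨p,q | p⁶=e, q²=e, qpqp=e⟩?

The conjugacy classes (representative and size) are:
  [e] (size 1), [p⁵] (size 2), [p⁴] (size 2), [p³] (size 1), [q] (size 3), [p³q] (size 3).
Class equation: 1 + 2 + 2 + 1 + 3 + 3 = 12 = |G|. So G has 6 conjugacy classes.

Answer: 6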